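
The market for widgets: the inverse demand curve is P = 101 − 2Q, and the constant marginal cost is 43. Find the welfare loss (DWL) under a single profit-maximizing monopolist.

Competitive firms price at marginal cost: P = 43, giving Q = 29.
Monopoly sets MR = MC: 101 − 4Q = 43 ⇒ Q = 14.5, P = 101 − 2·14.5 = 72.
DWL is the triangle between Q = 14.5 and Q = 29: ½·(29 − 14.5)·(72 − 43) = 210.25.

DWL = 210.25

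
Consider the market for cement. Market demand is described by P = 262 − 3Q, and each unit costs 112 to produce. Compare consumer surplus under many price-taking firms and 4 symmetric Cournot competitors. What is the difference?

Consumer surplus falls by 1350

Competitive firms price at marginal cost: P = 112, giving Q = 50.
CS = ½·(262 − 112)·50 = 3750.
Cournot with 4 identical firms: the symmetric best-response condition is 262 − 15q = 112. Each firm produces q = 10, total output Q = 40, price P = 142.
CS = ½·(262 − 142)·40 = 2400.
Change in consumer surplus: 2400 − 3750 = −1350.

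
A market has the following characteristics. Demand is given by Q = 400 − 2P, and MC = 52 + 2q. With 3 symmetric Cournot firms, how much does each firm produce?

q_i = 37

Inverting demand: P = 200 − 0.5Q.
Cournot with 3 identical firms: the symmetric best-response condition is 200 − 2q = 52 + 2q. Each firm produces q = 37, total output Q = 111, price P = 144.5.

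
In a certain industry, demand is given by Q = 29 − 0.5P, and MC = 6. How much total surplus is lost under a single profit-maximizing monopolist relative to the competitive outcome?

DWL = 169

Inverting demand: P = 58 − 2Q.
Under competition P = MC = 6, so Q = (58 − 6)/2 = 26.
Monopoly sets MR = MC: 58 − 4Q = 6 ⇒ Q = 13, P = 58 − 2·13 = 32.
DWL is the triangle between Q = 13 and Q = 26: ½·(26 − 13)·(32 − 6) = 169.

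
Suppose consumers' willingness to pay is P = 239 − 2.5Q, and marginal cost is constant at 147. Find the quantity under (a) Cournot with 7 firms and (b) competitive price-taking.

Cournot: Q = 32.2; Competition: Q = 36.8

In a 7-firm Cournot equilibrium, symmetry and the first-order condition give q = (239 − 147)/(20) = 4.6. So Q = 32.2 and P = 158.5.
Competitive firms price at marginal cost: P = 147, giving Q = 36.8.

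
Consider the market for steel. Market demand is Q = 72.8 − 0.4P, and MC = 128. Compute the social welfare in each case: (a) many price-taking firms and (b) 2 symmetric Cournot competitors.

Competition: TS = 583.2; Cournot: TS = 518.4

Inverting demand: P = 182 − 2.5Q.
Competitive firms price at marginal cost: P = 128, giving Q = 21.6.
CS = ½·(182 − 128)·21.6 = 583.2; PS = (128 − 128)·21.6 = 0; TS = 583.2.
In a 2-firm Cournot equilibrium, symmetry and the first-order condition give q = (182 − 128)/(7.5) = 7.2. So Q = 14.4 and P = 146.
CS = ½·(182 − 146)·14.4 = 259.2; PS = (146 − 128)·14.4 = 259.2; TS = 518.4.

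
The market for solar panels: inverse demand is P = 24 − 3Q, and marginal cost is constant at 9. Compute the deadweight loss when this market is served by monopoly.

DWL = 9.375

Perfect competition: P = MC = 9, so 24 − 3Q = 9 and Q = 5.
Monopoly sets MR = MC: 24 − 6Q = 9 ⇒ Q = 2.5, P = 24 − 3·2.5 = 16.5.
DWL is the triangle between Q = 2.5 and Q = 5: ½·(5 − 2.5)·(16.5 − 9) = 9.375.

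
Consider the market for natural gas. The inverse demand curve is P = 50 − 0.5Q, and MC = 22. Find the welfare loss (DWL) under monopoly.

Under competition P = MC = 22, so Q = (50 − 22)/0.5 = 56.
Monopoly sets MR = MC: 50 − Q = 22 ⇒ Q = 28, P = 50 − 0.5·28 = 36.
DWL is the triangle between Q = 28 and Q = 56: ½·(56 − 28)·(36 − 22) = 196.

DWL = 196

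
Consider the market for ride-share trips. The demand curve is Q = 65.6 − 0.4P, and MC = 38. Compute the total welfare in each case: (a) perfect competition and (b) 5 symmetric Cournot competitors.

Inverting demand: P = 164 − 2.5Q.
Perfect competition: P = MC = 38, so 164 − 2.5Q = 38 and Q = 50.4.
CS = ½·(164 − 38)·50.4 = 3175.2; PS = (38 − 38)·50.4 = 0; TS = 3175.2.
With 5 symmetric Cournot firms, each firm's FOC gives 164 − 15q = 38, so q = 8.4, Q = 5·8.4 = 42, and P = 59.
CS = ½·(164 − 59)·42 = 2205; PS = (59 − 38)·42 = 882; TS = 3087.

Competition: TS = 3175.2; Cournot: TS = 3087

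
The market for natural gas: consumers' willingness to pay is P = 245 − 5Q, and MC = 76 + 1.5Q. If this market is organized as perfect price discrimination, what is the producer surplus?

With perfect price discrimination, output is the efficient level Q = 26 (where demand meets MC), but every buyer pays their willingness to pay: CS = 0 and PS = total surplus.
PS = ½·(245 − 76)·26 = 2197.

PS = 2197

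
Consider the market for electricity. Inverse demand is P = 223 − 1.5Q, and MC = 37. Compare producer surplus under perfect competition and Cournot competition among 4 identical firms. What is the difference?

Perfect competition: P = MC = 37, so 223 − 1.5Q = 37 and Q = 124.
PS = (37 − 37)·124 = 0.
Cournot with 4 identical firms: the symmetric best-response condition is 223 − 7.5q = 37. Each firm produces q = 24.8, total output Q = 99.2, price P = 74.2.
PS = (74.2 − 37)·99.2 = 3690.24.
Change in producer surplus: 3690.24 − 0 = 3690.24.

PS rises by 3690.24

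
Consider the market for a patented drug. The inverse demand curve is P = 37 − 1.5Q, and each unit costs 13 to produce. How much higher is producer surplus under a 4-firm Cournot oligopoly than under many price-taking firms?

Producer surplus rises by 61.44

Perfect competition: P = MC = 13, so 37 − 1.5Q = 13 and Q = 16.
PS = (13 − 13)·16 = 0.
Cournot with 4 identical firms: the symmetric best-response condition is 37 − 7.5q = 13. Each firm produces q = 3.2, total output Q = 12.8, price P = 17.8.
PS = (17.8 − 13)·12.8 = 61.44.
Change in producer surplus: 61.44 − 0 = 61.44.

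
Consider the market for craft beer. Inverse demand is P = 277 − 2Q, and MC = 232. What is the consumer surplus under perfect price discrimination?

Under first-degree price discrimination the firm charges each unit its demand price and produces up to where P = MC, i.e. Q = 22.5. Consumer surplus is zero; producer surplus equals total surplus.
CS = 0.

CS = 0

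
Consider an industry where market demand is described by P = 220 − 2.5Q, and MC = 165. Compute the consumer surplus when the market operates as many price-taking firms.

Perfect competition: P = MC = 165, so 220 − 2.5Q = 165 and Q = 22.
CS = ½·(220 − 165)·22 = 605.

CS = 605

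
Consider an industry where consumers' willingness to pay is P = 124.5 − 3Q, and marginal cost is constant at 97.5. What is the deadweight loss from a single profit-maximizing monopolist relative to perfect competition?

Perfect competition: P = MC = 97.5, so 124.5 − 3Q = 97.5 and Q = 9.
A monopolist chooses Q where MR = MC. MR = 124.5 − 6Q; setting this equal to 97.5 gives Q = 4.5 and P = 111.
DWL is the triangle between Q = 4.5 and Q = 9: ½·(9 − 4.5)·(111 − 97.5) = 30.375.

DWL = 30.375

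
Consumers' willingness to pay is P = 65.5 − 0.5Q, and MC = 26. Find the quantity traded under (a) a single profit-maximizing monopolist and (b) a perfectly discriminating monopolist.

Monopoly: Q = 39.5; Perfect PD: Q = 79

Monopoly sets MR = MC: 65.5 − Q = 26 ⇒ Q = 39.5, P = 65.5 − 0.5·39.5 = 45.75.
A perfectly discriminating monopolist sells every unit with P(Q) ≥ MC(Q), so output equals the competitive quantity Q = 79. Each buyer pays their reservation price, so CS = 0 and the firm captures all surplus.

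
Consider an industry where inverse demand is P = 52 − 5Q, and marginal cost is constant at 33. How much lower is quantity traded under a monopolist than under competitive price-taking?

Q falls by 1.9

Competitive firms price at marginal cost: P = 33, giving Q = 3.8.
The monopolist equates marginal revenue to marginal cost: 52 − 10Q = 33, so Q = 1.9. From demand, P = 42.5.
Change in quantity traded: 1.9 − 3.8 = −1.9.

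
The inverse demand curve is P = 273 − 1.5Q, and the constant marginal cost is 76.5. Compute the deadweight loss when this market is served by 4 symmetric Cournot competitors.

Under competition P = MC = 76.5, so Q = (273 − 76.5)/1.5 = 131.
With 4 symmetric Cournot firms, each firm's FOC gives 273 − 7.5q = 76.5, so q = 26.2, Q = 4·26.2 = 104.8, and P = 115.8.
DWL is the triangle between Q = 104.8 and Q = 131: ½·(131 − 104.8)·(115.8 − 76.5) = 514.83.

DWL = 514.83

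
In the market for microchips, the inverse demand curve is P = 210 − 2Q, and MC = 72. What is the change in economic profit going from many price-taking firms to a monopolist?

Economic profit rises by 2380.5

Competitive firms price at marginal cost: P = 72, giving Q = 69.
Profit = (72 − 72)·69 = 0.
The monopolist equates marginal revenue to marginal cost: 210 − 4Q = 72, so Q = 34.5. From demand, P = 141.
Profit = (141 − 72)·34.5 = 2380.5.
Change in economic profit: 2380.5 − 0 = 2380.5.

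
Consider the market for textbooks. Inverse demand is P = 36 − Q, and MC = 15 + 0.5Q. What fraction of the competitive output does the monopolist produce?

Q_m/Q_c = 0.6

A monopolist chooses Q where MR = MC. MR = 36 − 2Q; setting this equal to 15 + 0.5Q gives Q = 8.4 and P = 27.6.
Under competition P = MC: 36 − Q = 15 + 0.5Q ⇒ Q = 14, P = 22.
Ratio Q_m/Q_c = 8.4/14 = 0.6.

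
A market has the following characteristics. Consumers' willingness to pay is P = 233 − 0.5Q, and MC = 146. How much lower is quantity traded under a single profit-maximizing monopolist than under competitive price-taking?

Quantity traded falls by 87

Under competition P = MC = 146, so Q = (233 − 146)/0.5 = 174.
Monopoly sets MR = MC: 233 − Q = 146 ⇒ Q = 87, P = 233 − 0.5·87 = 189.5.
Change in quantity traded: 87 − 174 = −87.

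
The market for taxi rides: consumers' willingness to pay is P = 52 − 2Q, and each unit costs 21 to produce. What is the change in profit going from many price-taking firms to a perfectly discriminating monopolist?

Under competition P = MC = 21, so Q = (52 − 21)/2 = 15.5.
Profit = (21 − 21)·15.5 = 0.
Under first-degree price discrimination the firm charges each unit its demand price and produces up to where P = MC, i.e. Q = 15.5. Consumer surplus is zero; producer surplus equals total surplus.
PS equals the full surplus area, 240.25. Profit = 240.25 = 240.25.
Change in profit: 240.25 − 0 = 240.25.

π rises by 240.25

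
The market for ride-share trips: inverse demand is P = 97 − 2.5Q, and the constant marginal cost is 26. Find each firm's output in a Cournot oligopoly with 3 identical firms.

q_i = 7.1

Cournot with 3 identical firms: the symmetric best-response condition is 97 − 10q = 26. Each firm produces q = 7.1, total output Q = 21.3, price P = 43.75.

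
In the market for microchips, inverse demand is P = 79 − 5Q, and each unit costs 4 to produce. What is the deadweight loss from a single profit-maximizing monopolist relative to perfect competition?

Under competition P = MC = 4, so Q = (79 − 4)/5 = 15.
A monopolist chooses Q where MR = MC. MR = 79 − 10Q; setting this equal to 4 gives Q = 7.5 and P = 41.5.
DWL is the triangle between Q = 7.5 and Q = 15: ½·(15 − 7.5)·(41.5 − 4) = 140.625.

DWL = 140.625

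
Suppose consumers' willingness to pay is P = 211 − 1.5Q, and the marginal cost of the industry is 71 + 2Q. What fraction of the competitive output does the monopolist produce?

The monopolist equates marginal revenue to marginal cost: 211 − 3Q = 71 + 2Q, so Q = 28. From demand, P = 169.
Competitive equilibrium sets price equal to marginal cost: 211 − 1.5Q = 71 + 2Q, so Q = 40 and P = 151.
Ratio Q_m/Q_c = 28/40 = 0.7.

Q_m/Q_c = 0.7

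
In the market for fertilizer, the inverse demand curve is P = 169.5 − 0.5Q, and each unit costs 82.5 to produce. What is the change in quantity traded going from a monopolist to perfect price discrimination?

Quantity traded rises by 87

A monopolist chooses Q where MR = MC. MR = 169.5 − Q; setting this equal to 82.5 gives Q = 87 and P = 126.
Under first-degree price discrimination the firm charges each unit its demand price and produces up to where P = MC, i.e. Q = 174. Consumer surplus is zero; producer surplus equals total surplus.
Change in quantity traded: 174 − 87 = 87.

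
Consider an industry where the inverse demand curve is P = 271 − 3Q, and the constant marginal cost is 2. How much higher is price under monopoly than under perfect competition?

Under competition P = MC = 2, so Q = (271 − 2)/3 = 269/3.
Monopoly sets MR = MC: 271 − 6Q = 2 ⇒ Q = 269/6, P = 271 − 3·269/6 = 136.5.
Change in price: 136.5 − 2 = 134.5.

P rises by 134.5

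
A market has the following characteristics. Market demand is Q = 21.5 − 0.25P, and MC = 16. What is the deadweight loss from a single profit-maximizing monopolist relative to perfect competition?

Inverting demand: P = 86 − 4Q.
Perfect competition: P = MC = 16, so 86 − 4Q = 16 and Q = 17.5.
The monopolist equates marginal revenue to marginal cost: 86 − 8Q = 16, so Q = 8.75. From demand, P = 51.
DWL is the triangle between Q = 8.75 and Q = 17.5: ½·(17.5 − 8.75)·(51 − 16) = 153.125.

DWL = 153.125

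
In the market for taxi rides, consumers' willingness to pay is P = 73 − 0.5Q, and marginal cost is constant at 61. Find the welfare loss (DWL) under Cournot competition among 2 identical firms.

DWL = 16

Perfect competition: P = MC = 61, so 73 − 0.5Q = 61 and Q = 24.
With 2 symmetric Cournot firms, each firm's FOC gives 73 − 1.5q = 61, so q = 8, Q = 2·8 = 16, and P = 65.
DWL is the triangle between Q = 16 and Q = 24: ½·(24 − 16)·(65 − 61) = 16.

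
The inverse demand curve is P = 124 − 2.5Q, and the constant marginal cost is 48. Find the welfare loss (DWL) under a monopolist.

Perfect competition: P = MC = 48, so 124 − 2.5Q = 48 and Q = 30.4.
Monopoly sets MR = MC: 124 − 5Q = 48 ⇒ Q = 15.2, P = 124 − 2.5·15.2 = 86.
DWL is the triangle between Q = 15.2 and Q = 30.4: ½·(30.4 − 15.2)·(86 − 48) = 288.8.

DWL = 288.8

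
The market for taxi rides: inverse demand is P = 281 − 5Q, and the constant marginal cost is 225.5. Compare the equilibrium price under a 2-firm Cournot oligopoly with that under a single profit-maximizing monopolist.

Cournot: P = 244; Monopoly: P = 253.25

With 2 symmetric Cournot firms, each firm's FOC gives 281 − 15q = 225.5, so q = 3.7, Q = 2·3.7 = 7.4, and P = 244.
The monopolist equates marginal revenue to marginal cost: 281 − 10Q = 225.5, so Q = 5.55. From demand, P = 253.25.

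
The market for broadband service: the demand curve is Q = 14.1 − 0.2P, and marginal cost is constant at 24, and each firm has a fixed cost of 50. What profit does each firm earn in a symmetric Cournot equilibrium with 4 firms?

π_i = −32.702

Inverting demand: P = 70.5 − 5Q.
Cournot with 4 identical firms: the symmetric best-response condition is 70.5 − 25q = 24. Each firm produces q = 1.86, total output Q = 7.44, price P = 33.3.
Each firm's profit = (33.3 − 24)·1.86 − 50 = −32.702.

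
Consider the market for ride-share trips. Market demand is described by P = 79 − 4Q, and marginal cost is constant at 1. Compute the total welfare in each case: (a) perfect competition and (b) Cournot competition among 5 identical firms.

Perfect competition: P = MC = 1, so 79 − 4Q = 1 and Q = 19.5.
CS = ½·(79 − 1)·19.5 = 760.5; PS = (1 − 1)·19.5 = 0; TS = 760.5.
With 5 symmetric Cournot firms, each firm's FOC gives 79 − 24q = 1, so q = 3.25, Q = 5·3.25 = 16.25, and P = 14.
CS = ½·(79 − 14)·16.25 = 528.125; PS = (14 − 1)·16.25 = 211.25; TS = 739.375.

Competition: TS = 760.5; Cournot: TS = 739.375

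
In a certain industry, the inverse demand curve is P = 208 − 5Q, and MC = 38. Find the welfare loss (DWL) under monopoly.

DWL = 722.5

Competitive firms price at marginal cost: P = 38, giving Q = 34.
A monopolist chooses Q where MR = MC. MR = 208 − 10Q; setting this equal to 38 gives Q = 17 and P = 123.
DWL is the triangle between Q = 17 and Q = 34: ½·(34 − 17)·(123 − 38) = 722.5.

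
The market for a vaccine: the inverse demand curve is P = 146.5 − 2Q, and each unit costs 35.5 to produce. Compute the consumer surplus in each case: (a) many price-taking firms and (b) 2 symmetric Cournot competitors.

Perfect competition: P = MC = 35.5, so 146.5 − 2Q = 35.5 and Q = 55.5.
CS = ½·(146.5 − 35.5)·55.5 = 3080.25.
With 2 symmetric Cournot firms, each firm's FOC gives 146.5 − 6q = 35.5, so q = 18.5, Q = 2·18.5 = 37, and P = 72.5.
CS = ½·(146.5 − 72.5)·37 = 1369.

Competition: CS = 3080.25; Cournot: CS = 1369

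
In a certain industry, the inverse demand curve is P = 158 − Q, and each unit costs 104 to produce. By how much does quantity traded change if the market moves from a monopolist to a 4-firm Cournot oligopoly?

Q rises by 16.2

A monopolist chooses Q where MR = MC. MR = 158 − 2Q; setting this equal to 104 gives Q = 27 and P = 131.
Cournot with 4 identical firms: the symmetric best-response condition is 158 − 5q = 104. Each firm produces q = 10.8, total output Q = 43.2, price P = 114.8.
Change in quantity traded: 43.2 − 27 = 16.2.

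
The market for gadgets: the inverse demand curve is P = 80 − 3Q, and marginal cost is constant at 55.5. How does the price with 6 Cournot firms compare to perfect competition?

With 6 symmetric Cournot firms, each firm's FOC gives 80 − 21q = 55.5, so q = 7/6, Q = 6·7/6 = 7, and P = 59.
Perfect competition: P = MC = 55.5, so 80 − 3Q = 55.5 and Q = 49/6.

Cournot: P = 59; Competition: P = 55.5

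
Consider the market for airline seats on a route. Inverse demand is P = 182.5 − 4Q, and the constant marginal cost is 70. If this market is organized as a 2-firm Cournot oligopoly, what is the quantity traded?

Q = 18.75

Cournot with 2 identical firms: the symmetric best-response condition is 182.5 − 12q = 70. Each firm produces q = 9.375, total output Q = 18.75, price P = 107.5.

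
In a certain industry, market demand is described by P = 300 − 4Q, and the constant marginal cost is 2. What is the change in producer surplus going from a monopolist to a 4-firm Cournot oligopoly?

The monopolist equates marginal revenue to marginal cost: 300 − 8Q = 2, so Q = 37.25. From demand, P = 151.
PS = (151 − 2)·37.25 = 5550.25.
Cournot with 4 identical firms: the symmetric best-response condition is 300 − 20q = 2. Each firm produces q = 14.9, total output Q = 59.6, price P = 61.6.
PS = (61.6 − 2)·59.6 = 3552.16.
Change in producer surplus: 3552.16 − 5550.25 = −1998.09.

PS falls by 1998.09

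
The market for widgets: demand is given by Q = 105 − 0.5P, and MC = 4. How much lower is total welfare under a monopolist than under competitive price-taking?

Inverting demand: P = 210 − 2Q.
Under competition P = MC = 4, so Q = (210 − 4)/2 = 103.
CS = ½·(210 − 4)·103 = 10609; PS = (4 − 4)·103 = 0; TS = 10609.
The monopolist equates marginal revenue to marginal cost: 210 − 4Q = 4, so Q = 51.5. From demand, P = 107.
CS = ½·(210 − 107)·51.5 = 2652.25; PS = (107 − 4)·51.5 = 5304.5; TS = 7956.75.
Change in total welfare: 7956.75 − 10609 = −2652.25.

Total welfare falls by 2652.25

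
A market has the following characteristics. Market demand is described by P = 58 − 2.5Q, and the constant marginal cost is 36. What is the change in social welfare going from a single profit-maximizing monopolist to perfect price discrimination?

A monopolist chooses Q where MR = MC. MR = 58 − 5Q; setting this equal to 36 gives Q = 4.4 and P = 47.
CS = ½·(58 − 47)·4.4 = 24.2; PS = (47 − 36)·4.4 = 48.4; TS = 72.6.
A perfectly discriminating monopolist sells every unit with P(Q) ≥ MC(Q), so output equals the competitive quantity Q = 8.8. Each buyer pays their reservation price, so CS = 0 and the firm captures all surplus.
TS = 96.8 (equal to competitive TS).
Change in social welfare: 96.8 − 72.6 = 24.2.

Social welfare rises by 24.2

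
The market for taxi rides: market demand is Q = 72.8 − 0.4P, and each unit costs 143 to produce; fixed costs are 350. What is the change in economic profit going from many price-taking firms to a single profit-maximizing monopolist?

Inverting demand: P = 182 − 2.5Q.
Under competition P = MC = 143, so Q = (182 − 143)/2.5 = 15.6.
Profit = (143 − 143)·15.6 − 350 = −350.
The monopolist equates marginal revenue to marginal cost: 182 − 5Q = 143, so Q = 7.8. From demand, P = 162.5.
Profit = (162.5 − 143)·7.8 − 350 = −197.9.
Change in economic profit: −197.9 − −350 = 152.1.

Economic profit rises by 152.1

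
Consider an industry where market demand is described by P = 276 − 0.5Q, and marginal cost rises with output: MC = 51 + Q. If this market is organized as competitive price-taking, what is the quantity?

Q = 150

Under competition P = MC: 276 − 0.5Q = 51 + Q ⇒ Q = 150, P = 201.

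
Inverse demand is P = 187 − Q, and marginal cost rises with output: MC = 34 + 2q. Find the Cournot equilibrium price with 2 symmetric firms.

P = 125.8

With 2 symmetric Cournot firms, each firm's FOC gives 187 − 3q = 34 + 2q, so q = 30.6, Q = 2·30.6 = 61.2, and P = 125.8.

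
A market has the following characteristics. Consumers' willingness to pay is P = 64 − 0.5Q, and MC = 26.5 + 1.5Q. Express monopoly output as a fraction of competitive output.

Q_m/Q_c = 0.8

A monopolist chooses Q where MR = MC. MR = 64 − Q; setting this equal to 26.5 + 1.5Q gives Q = 15 and P = 56.5.
Competitive equilibrium sets price equal to marginal cost: 64 − 0.5Q = 26.5 + 1.5Q, so Q = 18.75 and P = 54.625.
Ratio Q_m/Q_c = 15/18.75 = 0.8.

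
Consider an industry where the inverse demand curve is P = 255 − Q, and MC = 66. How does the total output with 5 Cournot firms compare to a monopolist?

In a 5-firm Cournot equilibrium, symmetry and the first-order condition give q = (255 − 66)/(6) = 31.5. So Q = 157.5 and P = 97.5.
A monopolist chooses Q where MR = MC. MR = 255 − 2Q; setting this equal to 66 gives Q = 94.5 and P = 160.5.

Cournot: Q = 157.5; Monopoly: Q = 94.5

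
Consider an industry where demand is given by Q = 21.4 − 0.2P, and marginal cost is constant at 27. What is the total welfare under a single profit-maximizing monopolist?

Inverting demand: P = 107 − 5Q.
A monopolist chooses Q where MR = MC. MR = 107 − 10Q; setting this equal to 27 gives Q = 8 and P = 67.
CS = ½·(107 − 67)·8 = 160; PS = (67 − 27)·8 = 320; TS = 480.

TS = 480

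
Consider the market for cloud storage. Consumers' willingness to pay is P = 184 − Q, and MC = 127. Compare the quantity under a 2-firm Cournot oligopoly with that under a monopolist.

Cournot with 2 identical firms: the symmetric best-response condition is 184 − 3q = 127. Each firm produces q = 19, total output Q = 38, price P = 146.
A monopolist chooses Q where MR = MC. MR = 184 − 2Q; setting this equal to 127 gives Q = 28.5 and P = 155.5.

Cournot: Q = 38; Monopoly: Q = 28.5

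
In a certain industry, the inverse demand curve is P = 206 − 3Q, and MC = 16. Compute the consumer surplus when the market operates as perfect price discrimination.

CS = 0

A perfectly discriminating monopolist sells every unit with P(Q) ≥ MC(Q), so output equals the competitive quantity Q = 190/3. Each buyer pays their reservation price, so CS = 0 and the firm captures all surplus.
CS = 0.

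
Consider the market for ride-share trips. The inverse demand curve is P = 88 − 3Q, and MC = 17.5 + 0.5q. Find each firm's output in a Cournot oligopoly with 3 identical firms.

q_i = 5.64

Cournot with 3 identical firms: the symmetric best-response condition is 88 − 12q = 17.5 + 0.5q. Each firm produces q = 5.64, total output Q = 16.92, price P = 37.24.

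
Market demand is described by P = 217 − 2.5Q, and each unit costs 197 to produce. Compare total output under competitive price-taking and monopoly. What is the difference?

Total output falls by 4

Competitive firms price at marginal cost: P = 197, giving Q = 8.
A monopolist chooses Q where MR = MC. MR = 217 − 5Q; setting this equal to 197 gives Q = 4 and P = 207.
Change in total output: 4 − 8 = −4.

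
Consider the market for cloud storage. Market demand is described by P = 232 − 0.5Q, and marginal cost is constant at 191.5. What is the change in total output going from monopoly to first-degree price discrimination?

The monopolist equates marginal revenue to marginal cost: 232 − Q = 191.5, so Q = 40.5. From demand, P = 211.75.
Under first-degree price discrimination the firm charges each unit its demand price and produces up to where P = MC, i.e. Q = 81. Consumer surplus is zero; producer surplus equals total surplus.
Change in total output: 81 − 40.5 = 40.5.

Q rises by 40.5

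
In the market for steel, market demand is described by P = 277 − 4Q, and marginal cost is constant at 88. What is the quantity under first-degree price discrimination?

Q = 47.25

Under first-degree price discrimination the firm charges each unit its demand price and produces up to where P = MC, i.e. Q = 47.25. Consumer surplus is zero; producer surplus equals total surplus.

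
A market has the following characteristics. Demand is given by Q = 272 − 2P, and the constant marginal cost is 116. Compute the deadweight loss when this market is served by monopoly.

DWL = 100

Inverting demand: P = 136 − 0.5Q.
Competitive firms price at marginal cost: P = 116, giving Q = 40.
A monopolist chooses Q where MR = MC. MR = 136 − Q; setting this equal to 116 gives Q = 20 and P = 126.
DWL is the triangle between Q = 20 and Q = 40: ½·(40 − 20)·(126 − 116) = 100.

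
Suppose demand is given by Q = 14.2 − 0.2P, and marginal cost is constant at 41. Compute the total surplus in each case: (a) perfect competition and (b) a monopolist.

Competition: TS = 90; Monopoly: TS = 67.5

Inverting demand: P = 71 − 5Q.
Under competition P = MC = 41, so Q = (71 − 41)/5 = 6.
CS = ½·(71 − 41)·6 = 90; PS = (41 − 41)·6 = 0; TS = 90.
Monopoly sets MR = MC: 71 − 10Q = 41 ⇒ Q = 3, P = 71 − 5·3 = 56.
CS = ½·(71 − 56)·3 = 22.5; PS = (56 − 41)·3 = 45; TS = 67.5.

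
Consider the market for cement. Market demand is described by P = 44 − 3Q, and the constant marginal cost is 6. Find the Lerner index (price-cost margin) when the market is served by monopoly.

A monopolist chooses Q where MR = MC. MR = 44 − 6Q; setting this equal to 6 gives Q = 19/3 and P = 25.
Lerner index = (P − MC)/P = (25 − 6)/25 = 0.76.

Lerner index = 0.76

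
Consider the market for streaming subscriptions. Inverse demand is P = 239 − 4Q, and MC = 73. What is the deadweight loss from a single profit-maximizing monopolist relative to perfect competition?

Competitive firms price at marginal cost: P = 73, giving Q = 41.5.
A monopolist chooses Q where MR = MC. MR = 239 − 8Q; setting this equal to 73 gives Q = 20.75 and P = 156.
DWL is the triangle between Q = 20.75 and Q = 41.5: ½·(41.5 − 20.75)·(156 − 73) = 861.125.

DWL = 861.125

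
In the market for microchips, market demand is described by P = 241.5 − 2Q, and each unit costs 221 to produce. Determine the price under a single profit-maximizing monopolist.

A monopolist chooses Q where MR = MC. MR = 241.5 − 4Q; setting this equal to 221 gives Q = 5.125 and P = 231.25.

P = 231.25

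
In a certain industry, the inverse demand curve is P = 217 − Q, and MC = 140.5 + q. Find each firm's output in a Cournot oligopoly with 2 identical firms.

In a 2-firm Cournot equilibrium, symmetry and the first-order condition give q = (217 − 140.5)/(4) = 19.125. So Q = 38.25 and P = 178.75.

q_i = 19.125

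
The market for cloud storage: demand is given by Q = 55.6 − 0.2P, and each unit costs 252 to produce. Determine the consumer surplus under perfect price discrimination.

CS = 0

Inverting demand: P = 278 − 5Q.
With perfect price discrimination, output is the efficient level Q = 5.2 (where demand meets MC), but every buyer pays their willingness to pay: CS = 0 and PS = total surplus.
CS = 0.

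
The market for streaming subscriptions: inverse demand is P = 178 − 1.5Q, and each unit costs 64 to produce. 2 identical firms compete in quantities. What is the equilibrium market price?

P = 102

Cournot with 2 identical firms: the symmetric best-response condition is 178 − 4.5q = 64. Each firm produces q = 76/3, total output Q = 152/3, price P = 102.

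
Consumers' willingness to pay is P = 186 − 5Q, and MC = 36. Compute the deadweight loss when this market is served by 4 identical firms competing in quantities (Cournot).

Under competition P = MC = 36, so Q = (186 − 36)/5 = 30.
Cournot with 4 identical firms: the symmetric best-response condition is 186 − 25q = 36. Each firm produces q = 6, total output Q = 24, price P = 66.
DWL is the triangle between Q = 24 and Q = 30: ½·(30 − 24)·(66 − 36) = 90.

DWL = 90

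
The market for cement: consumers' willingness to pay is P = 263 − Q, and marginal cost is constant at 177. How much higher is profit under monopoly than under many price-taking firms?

Competitive firms price at marginal cost: P = 177, giving Q = 86.
Profit = (177 − 177)·86 = 0.
Monopoly sets MR = MC: 263 − 2Q = 177 ⇒ Q = 43, P = 263 − 43 = 220.
Profit = (220 − 177)·43 = 1849.
Change in profit: 1849 − 0 = 1849.

Profit rises by 1849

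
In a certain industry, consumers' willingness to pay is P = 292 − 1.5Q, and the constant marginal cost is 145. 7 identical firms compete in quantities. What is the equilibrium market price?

P = 163.375

In a 7-firm Cournot equilibrium, symmetry and the first-order condition give q = (292 − 145)/(12) = 12.25. So Q = 85.75 and P = 163.375.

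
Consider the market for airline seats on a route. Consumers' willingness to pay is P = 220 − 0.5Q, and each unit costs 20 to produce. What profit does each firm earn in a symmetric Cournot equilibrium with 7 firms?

With 7 symmetric Cournot firms, each firm's FOC gives 220 − 4q = 20, so q = 50, Q = 7·50 = 350, and P = 45.
Each firm's profit = (45 − 20)·50 = 1250.

π_i = 1250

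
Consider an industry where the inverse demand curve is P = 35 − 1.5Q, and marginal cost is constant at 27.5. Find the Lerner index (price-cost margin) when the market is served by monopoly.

Lerner index = 0.12

A monopolist chooses Q where MR = MC. MR = 35 − 3Q; setting this equal to 27.5 gives Q = 2.5 and P = 31.25.
Lerner index = (P − MC)/P = (31.25 − 27.5)/31.25 = 0.12.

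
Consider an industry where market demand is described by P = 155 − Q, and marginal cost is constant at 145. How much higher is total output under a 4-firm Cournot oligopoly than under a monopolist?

Total output rises by 3

A monopolist chooses Q where MR = MC. MR = 155 − 2Q; setting this equal to 145 gives Q = 5 and P = 150.
Cournot with 4 identical firms: the symmetric best-response condition is 155 − 5q = 145. Each firm produces q = 2, total output Q = 8, price P = 147.
Change in total output: 8 − 5 = 3.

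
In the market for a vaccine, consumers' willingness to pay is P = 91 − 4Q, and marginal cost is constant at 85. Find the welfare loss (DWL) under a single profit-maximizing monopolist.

DWL = 1.125

Perfect competition: P = MC = 85, so 91 − 4Q = 85 and Q = 1.5.
A monopolist chooses Q where MR = MC. MR = 91 − 8Q; setting this equal to 85 gives Q = 0.75 and P = 88.
DWL is the triangle between Q = 0.75 and Q = 1.5: ½·(1.5 − 0.75)·(88 − 85) = 1.125.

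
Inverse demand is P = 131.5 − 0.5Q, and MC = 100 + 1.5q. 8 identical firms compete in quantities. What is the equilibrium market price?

P = 110.5

Cournot with 8 identical firms: the symmetric best-response condition is 131.5 − 4.5q = 100 + 1.5q. Each firm produces q = 5.25, total output Q = 42, price P = 110.5.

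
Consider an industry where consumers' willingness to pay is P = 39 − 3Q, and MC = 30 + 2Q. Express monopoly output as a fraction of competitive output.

Q_m/Q_c = 0.625

A monopolist chooses Q where MR = MC. MR = 39 − 6Q; setting this equal to 30 + 2Q gives Q = 1.125 and P = 35.625.
Under competition P = MC: 39 − 3Q = 30 + 2Q ⇒ Q = 1.8, P = 33.6.
Ratio Q_m/Q_c = 1.125/1.8 = 0.625.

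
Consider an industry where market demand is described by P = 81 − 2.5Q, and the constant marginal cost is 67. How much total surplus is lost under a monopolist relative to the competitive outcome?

DWL = 9.8

Perfect competition: P = MC = 67, so 81 − 2.5Q = 67 and Q = 5.6.
Monopoly sets MR = MC: 81 − 5Q = 67 ⇒ Q = 2.8, P = 81 − 2.5·2.8 = 74.
DWL is the triangle between Q = 2.8 and Q = 5.6: ½·(5.6 − 2.8)·(74 − 67) = 9.8.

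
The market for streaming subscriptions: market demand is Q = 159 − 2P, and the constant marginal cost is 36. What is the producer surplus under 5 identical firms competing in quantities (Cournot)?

Inverting demand: P = 79.5 − 0.5Q.
With 5 symmetric Cournot firms, each firm's FOC gives 79.5 − 3q = 36, so q = 14.5, Q = 5·14.5 = 72.5, and P = 43.25.
PS = (43.25 − 36)·72.5 = 525.625.

PS = 525.625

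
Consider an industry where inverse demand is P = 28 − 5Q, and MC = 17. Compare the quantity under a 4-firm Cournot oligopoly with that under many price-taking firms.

Cournot with 4 identical firms: the symmetric best-response condition is 28 − 25q = 17. Each firm produces q = 0.44, total output Q = 1.76, price P = 19.2.
Perfect competition: P = MC = 17, so 28 − 5Q = 17 and Q = 2.2.

Cournot: Q = 1.76; Competition: Q = 2.2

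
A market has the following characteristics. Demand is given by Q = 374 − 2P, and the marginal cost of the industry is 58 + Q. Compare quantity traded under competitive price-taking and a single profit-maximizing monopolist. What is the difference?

Q falls by 21.5

Inverting demand: P = 187 − 0.5Q.
Competitive equilibrium sets price equal to marginal cost: 187 − 0.5Q = 58 + Q, so Q = 86 and P = 144.
A monopolist chooses Q where MR = MC. MR = 187 − Q; setting this equal to 58 + Q gives Q = 64.5 and P = 154.75.
Change in quantity traded: 64.5 − 86 = −21.5.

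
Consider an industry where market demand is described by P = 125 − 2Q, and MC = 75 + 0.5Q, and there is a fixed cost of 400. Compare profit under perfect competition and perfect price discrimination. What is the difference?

Competitive equilibrium sets price equal to marginal cost: 125 − 2Q = 75 + 0.5Q, so Q = 20 and P = 85.
Profit = 85·20 − (75·20 + ½·0.5·20²) − 400 = −300.
Under first-degree price discrimination the firm charges each unit its demand price and produces up to where P = MC, i.e. Q = 20. Consumer surplus is zero; producer surplus equals total surplus.
PS equals the full surplus area, 500. Profit = 500 − 400 = 100.
Change in profit: 100 − −300 = 400.

Profit rises by 400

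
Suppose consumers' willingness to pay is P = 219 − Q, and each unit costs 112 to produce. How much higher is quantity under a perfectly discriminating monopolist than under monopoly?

Monopoly sets MR = MC: 219 − 2Q = 112 ⇒ Q = 53.5, P = 219 − 53.5 = 165.5.
Under first-degree price discrimination the firm charges each unit its demand price and produces up to where P = MC, i.e. Q = 107. Consumer surplus is zero; producer surplus equals total surplus.
Change in quantity: 107 − 53.5 = 53.5.

Quantity rises by 53.5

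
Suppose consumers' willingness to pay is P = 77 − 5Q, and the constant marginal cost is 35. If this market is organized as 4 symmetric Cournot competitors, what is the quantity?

Q = 6.72

Cournot with 4 identical firms: the symmetric best-response condition is 77 − 25q = 35. Each firm produces q = 1.68, total output Q = 6.72, price P = 43.4.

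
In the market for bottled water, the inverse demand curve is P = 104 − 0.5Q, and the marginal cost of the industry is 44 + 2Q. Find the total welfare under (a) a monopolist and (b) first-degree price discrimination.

Monopoly: TS = 700; Perfect PD: TS = 720

A monopolist chooses Q where MR = MC. MR = 104 − Q; setting this equal to 44 + 2Q gives Q = 20 and P = 94.
CS = ½·(104 − 94)·20 = 100; PS = (94·20 − 44·20 − ½·2·20²) = 600; TS = 700.
With perfect price discrimination, output is the efficient level Q = 24 (where demand meets MC), but every buyer pays their willingness to pay: CS = 0 and PS = total surplus.
TS = 720 (equal to competitive TS).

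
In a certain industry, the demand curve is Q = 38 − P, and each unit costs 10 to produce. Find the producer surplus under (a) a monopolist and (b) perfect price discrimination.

Inverting demand: P = 38 − Q.
A monopolist chooses Q where MR = MC. MR = 38 − 2Q; setting this equal to 10 gives Q = 14 and P = 24.
PS = (24 − 10)·14 = 196.
A perfectly discriminating monopolist sells every unit with P(Q) ≥ MC(Q), so output equals the competitive quantity Q = 28. Each buyer pays their reservation price, so CS = 0 and the firm captures all surplus.
PS = ½·(38 − 10)·28 = 392.

Monopoly: PS = 196; Perfect PD: PS = 392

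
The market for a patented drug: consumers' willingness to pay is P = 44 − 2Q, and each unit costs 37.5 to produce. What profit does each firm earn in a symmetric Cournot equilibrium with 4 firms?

With 4 symmetric Cournot firms, each firm's FOC gives 44 − 10q = 37.5, so q = 0.65, Q = 4·0.65 = 2.6, and P = 38.8.
Each firm's profit = (38.8 − 37.5)·0.65 = 0.845.

π_i = 0.845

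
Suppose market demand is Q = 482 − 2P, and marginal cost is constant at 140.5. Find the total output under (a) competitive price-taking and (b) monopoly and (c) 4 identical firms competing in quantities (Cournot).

Inverting demand: P = 241 − 0.5Q.
Under competition P = MC = 140.5, so Q = (241 − 140.5)/0.5 = 201.
Monopoly sets MR = MC: 241 − Q = 140.5 ⇒ Q = 100.5, P = 241 − 0.5·100.5 = 190.75.
In a 4-firm Cournot equilibrium, symmetry and the first-order condition give q = (241 − 140.5)/(2.5) = 40.2. So Q = 160.8 and P = 160.6.

Competition: Q = 201; Monopoly: Q = 100.5; Cournot: Q = 160.8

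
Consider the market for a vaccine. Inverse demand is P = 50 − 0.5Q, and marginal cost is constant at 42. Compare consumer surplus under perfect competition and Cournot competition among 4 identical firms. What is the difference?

Consumer surplus falls by 23.04

Perfect competition: P = MC = 42, so 50 − 0.5Q = 42 and Q = 16.
CS = ½·(50 − 42)·16 = 64.
Cournot with 4 identical firms: the symmetric best-response condition is 50 − 2.5q = 42. Each firm produces q = 3.2, total output Q = 12.8, price P = 43.6.
CS = ½·(50 − 43.6)·12.8 = 40.96.
Change in consumer surplus: 40.96 − 64 = −23.04.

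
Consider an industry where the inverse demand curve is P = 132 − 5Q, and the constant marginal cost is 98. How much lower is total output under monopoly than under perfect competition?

Total output falls by 3.4

Perfect competition: P = MC = 98, so 132 − 5Q = 98 and Q = 6.8.
A monopolist chooses Q where MR = MC. MR = 132 − 10Q; setting this equal to 98 gives Q = 3.4 and P = 115.
Change in total output: 3.4 − 6.8 = −3.4.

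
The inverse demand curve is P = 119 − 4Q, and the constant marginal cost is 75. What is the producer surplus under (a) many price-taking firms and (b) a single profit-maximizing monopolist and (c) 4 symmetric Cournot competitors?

Competition: PS = 0; Monopoly: PS = 121; Cournot: PS = 77.44

Under competition P = MC = 75, so Q = (119 − 75)/4 = 11.
PS = (75 − 75)·11 = 0.
Monopoly sets MR = MC: 119 − 8Q = 75 ⇒ Q = 5.5, P = 119 − 4·5.5 = 97.
PS = (97 − 75)·5.5 = 121.
Cournot with 4 identical firms: the symmetric best-response condition is 119 − 20q = 75. Each firm produces q = 2.2, total output Q = 8.8, price P = 83.8.
PS = (83.8 − 75)·8.8 = 77.44.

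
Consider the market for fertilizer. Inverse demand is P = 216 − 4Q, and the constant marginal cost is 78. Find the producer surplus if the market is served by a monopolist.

A monopolist chooses Q where MR = MC. MR = 216 − 8Q; setting this equal to 78 gives Q = 17.25 and P = 147.
PS = (147 − 78)·17.25 = 1190.25.

PS = 1190.25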